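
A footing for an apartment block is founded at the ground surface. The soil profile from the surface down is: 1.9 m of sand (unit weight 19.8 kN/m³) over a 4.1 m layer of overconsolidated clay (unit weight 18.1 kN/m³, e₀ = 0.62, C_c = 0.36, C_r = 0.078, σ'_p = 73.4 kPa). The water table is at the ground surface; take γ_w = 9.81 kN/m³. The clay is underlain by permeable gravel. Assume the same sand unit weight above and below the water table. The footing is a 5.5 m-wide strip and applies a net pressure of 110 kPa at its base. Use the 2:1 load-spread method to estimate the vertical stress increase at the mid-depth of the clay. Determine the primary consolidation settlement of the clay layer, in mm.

S_c ≈ 183 mm

Mid-depth of clay below the ground surface: z = 1.9 + 4.1/2 = 3.95 m.
Total vertical stress at mid-clay: σ_v = 19.8×1.9 + 18.1×2.05 = 74.725 kPa.
Pore pressure: u = 9.81×(3.95 − 0) = 38.75 kPa.
Initial effective stress: σ'_0 = σ_v − u = 74.725 − 38.75 = 35.975 kPa.
Stress increase at mid-clay by the 2:1 spreading method:
Δσ = qB/(B+z) = 110×5.5/(5.5+3.95) = 64.021 kPa
Final effective stress: σ'_f = 35.975 + 64.021 = 99.996 kPa.
σ'_f = 99.996 > σ'_p = 73.4 kPa, so the stress path crosses the preconsolidation pressure — recompression up to σ'_p, then virgin compression beyond:
S_c = H/(1+e₀)·[C_r·log₁₀(σ'_p/σ'_0) + C_c·log₁₀(σ'_f/σ'_p)]
    = 4.1/1.62 × [0.078×log₁₀(73.4/35.975) + 0.36×log₁₀(99.996/73.4)]
    = 2.5309 × [0.024156 + 0.048343] = 0.1835 m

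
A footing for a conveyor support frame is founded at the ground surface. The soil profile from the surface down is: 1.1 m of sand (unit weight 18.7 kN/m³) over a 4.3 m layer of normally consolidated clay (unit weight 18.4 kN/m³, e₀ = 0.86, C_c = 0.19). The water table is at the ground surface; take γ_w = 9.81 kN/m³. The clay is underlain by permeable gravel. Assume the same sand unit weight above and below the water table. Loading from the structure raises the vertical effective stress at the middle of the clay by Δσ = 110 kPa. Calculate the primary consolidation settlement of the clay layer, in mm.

Mid-depth of clay below the ground surface: z = 1.1 + 4.3/2 = 3.25 m.
Total vertical stress at mid-clay: σ_v = 18.7×1.1 + 18.4×2.15 = 60.13 kPa.
Pore pressure: u = 9.81×(3.25 − 0) = 31.883 kPa.
Initial effective stress: σ'_0 = σ_v − u = 60.13 − 31.883 = 28.247 kPa.
Final effective stress: σ'_f = σ'_0 + Δσ = 28.247 + 110 = 138.25 kPa.
Normally consolidated clay, so the full stress increment lies on the virgin compression line:
S_c = C_c·H/(1+e₀)·log₁₀(σ'_f/σ'_0) = 0.19×4.3/(1+0.86)×log₁₀(138.25/28.247)
    = 0.43925 × 0.68969 = 0.3029 m

S_c ≈ 303 mm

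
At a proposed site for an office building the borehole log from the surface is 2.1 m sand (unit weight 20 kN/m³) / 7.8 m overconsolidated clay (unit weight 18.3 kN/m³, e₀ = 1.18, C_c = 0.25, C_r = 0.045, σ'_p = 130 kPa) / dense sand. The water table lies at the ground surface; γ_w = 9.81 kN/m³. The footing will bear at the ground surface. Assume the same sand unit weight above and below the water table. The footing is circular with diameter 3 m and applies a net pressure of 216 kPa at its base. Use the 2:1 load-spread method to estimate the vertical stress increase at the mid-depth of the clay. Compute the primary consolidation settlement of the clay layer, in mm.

S_c ≈ 25.5 mm

Mid-depth of clay below the ground surface: z = 2.1 + 7.8/2 = 6 m.
Total vertical stress at mid-clay: σ_v = 20×2.1 + 18.3×3.9 = 113.37 kPa.
Pore pressure: u = 9.81×(6 − 0) = 58.86 kPa.
Initial effective stress: σ'_0 = σ_v − u = 113.37 − 58.86 = 54.51 kPa.
Stress increase at mid-clay by the 2:1 spreading method:
Δσ ≈ qD²/(D+z)² = 216×3²/(3+6)² = 24 kPa
Final effective stress: σ'_f = 54.51 + 24 = 78.51 kPa.
σ'_f = 78.51 ≤ σ'_p = 130 kPa, so the clay remains overconsolidated and only the recompression index applies:
S_c = C_r·H/(1+e₀)·log₁₀(σ'_f/σ'_0) = 0.045×7.8/2.18×log₁₀(78.51/54.51)
    = 0.16101 × 0.15845 = 0.02551 m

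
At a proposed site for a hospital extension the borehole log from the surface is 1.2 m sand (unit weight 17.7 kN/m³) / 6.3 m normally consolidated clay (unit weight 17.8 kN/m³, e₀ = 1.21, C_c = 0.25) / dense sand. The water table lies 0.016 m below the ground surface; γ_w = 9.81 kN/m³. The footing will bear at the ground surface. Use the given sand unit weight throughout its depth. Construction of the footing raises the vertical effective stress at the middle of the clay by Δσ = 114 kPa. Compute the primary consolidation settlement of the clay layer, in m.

S_c ≈ 0.45 m

Mid-depth of clay below the ground surface: z = 1.2 + 6.3/2 = 4.35 m.
Total vertical stress at mid-clay: σ_v = 17.7×1.2 + 17.8×3.15 = 77.31 kPa.
Pore pressure: u = 9.81×(4.35 − 0.016) = 42.517 kPa.
Initial effective stress: σ'_0 = σ_v − u = 77.31 − 42.517 = 34.793 kPa.
Final effective stress: σ'_f = σ'_0 + Δσ = 34.793 + 114 = 148.79 kPa.
Normally consolidated clay, so the full stress increment lies on the virgin compression line:
S_c = C_c·H/(1+e₀)·log₁₀(σ'_f/σ'_0) = 0.25×6.3/(1+1.21)×log₁₀(148.79/34.793)
    = 0.71267 × 0.63108 = 0.4498 m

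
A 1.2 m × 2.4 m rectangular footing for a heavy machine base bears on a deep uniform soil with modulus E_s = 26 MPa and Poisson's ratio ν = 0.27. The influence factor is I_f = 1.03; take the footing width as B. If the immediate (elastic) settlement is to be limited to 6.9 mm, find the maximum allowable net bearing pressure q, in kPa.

E_s = 26 MPa = 26000 kPa.
S_e = q·B·(1−ν²)/E_s · I_f  ⇒  q = S_e·E_s / (B·(1−ν²)·I_f).
q = 0.0069 × 26000 / (1.2 × 0.9271 × 1.03) = 156.6 kPa

q ≈ 157 kPa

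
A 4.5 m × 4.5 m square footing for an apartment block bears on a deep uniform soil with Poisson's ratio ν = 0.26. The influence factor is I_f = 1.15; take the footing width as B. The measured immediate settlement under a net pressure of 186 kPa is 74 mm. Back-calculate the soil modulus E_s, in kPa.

E_s ≈ 12100 kPa

S_e = q·B·(1−ν²)/E_s · I_f  ⇒  E_s = q·B·(1−ν²)·I_f / S_e.
E_s = 186 × 4.5 × 0.9324 × 1.15 / 0.074 = 12130 kPa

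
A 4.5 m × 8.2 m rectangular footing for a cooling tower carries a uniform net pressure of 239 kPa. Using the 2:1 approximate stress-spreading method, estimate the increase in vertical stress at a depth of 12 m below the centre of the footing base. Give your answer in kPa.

Δσ_z ≈ 26.5 kPa

By the 2:1 method the load spreads at 1 horizontal : 2 vertical, so at depth z the loaded area has grown by z in each plan dimension:
Δσ = qBL/((B+z)(L+z)) = 239×4.5×8.2/((4.5+12)(8.2+12)) = 26.46 kPa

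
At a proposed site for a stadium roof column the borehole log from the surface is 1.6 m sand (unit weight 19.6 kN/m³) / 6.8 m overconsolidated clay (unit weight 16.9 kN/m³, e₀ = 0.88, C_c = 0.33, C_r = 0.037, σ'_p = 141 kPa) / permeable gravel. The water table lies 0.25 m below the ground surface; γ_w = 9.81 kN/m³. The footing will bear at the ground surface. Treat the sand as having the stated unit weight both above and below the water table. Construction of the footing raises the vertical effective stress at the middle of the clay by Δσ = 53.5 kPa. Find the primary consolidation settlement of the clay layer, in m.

S_c ≈ 0.0476 m

Mid-depth of clay below the ground surface: z = 1.6 + 6.8/2 = 5 m.
Total vertical stress at mid-clay: σ_v = 19.6×1.6 + 16.9×3.4 = 88.82 kPa.
Pore pressure: u = 9.81×(5 − 0.25) = 46.598 kPa.
Initial effective stress: σ'_0 = σ_v − u = 88.82 − 46.598 = 42.222 kPa.
Final effective stress: σ'_f = 42.222 + 53.5 = 95.722 kPa.
σ'_f = 95.722 ≤ σ'_p = 141 kPa, so the clay remains overconsolidated and only the recompression index applies:
S_c = C_r·H/(1+e₀)·log₁₀(σ'_f/σ'_0) = 0.037×6.8/1.88×log₁₀(95.722/42.222)
    = 0.13383 × 0.35547 = 0.04757 m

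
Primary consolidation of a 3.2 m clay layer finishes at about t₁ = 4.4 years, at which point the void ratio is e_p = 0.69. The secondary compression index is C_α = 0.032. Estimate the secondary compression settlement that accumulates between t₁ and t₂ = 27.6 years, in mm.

S_s ≈ 48.3 mm

Secondary compression: S_s = C_α·H/(1+e_p)·log₁₀(t₂/t₁)
S_s = 0.032×3.2/(1+0.69)×log₁₀(27.6/4.4)
    = 0.06059 × 0.7975 = 0.04832 m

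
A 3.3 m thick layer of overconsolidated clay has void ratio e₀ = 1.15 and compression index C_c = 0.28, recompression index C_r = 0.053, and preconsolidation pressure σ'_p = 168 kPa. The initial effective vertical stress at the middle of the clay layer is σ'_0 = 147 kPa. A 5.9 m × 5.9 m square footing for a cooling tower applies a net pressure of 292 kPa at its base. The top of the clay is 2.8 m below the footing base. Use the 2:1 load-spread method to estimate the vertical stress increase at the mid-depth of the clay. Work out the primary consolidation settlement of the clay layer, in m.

S_c ≈ 0.0728 m

Mid-depth of clay below the footing base: z = 2.8 + 3.3/2 = 4.45 m.
Stress increase at mid-clay by the 2:1 spreading method:
Δσ = qBL/((B+z)(L+z)) = 292×5.9×5.9/((5.9+4.45)(5.9+4.45)) = 94.887 kPa
Final effective stress: σ'_f = 147 + 94.887 = 241.89 kPa.
σ'_f = 241.89 > σ'_p = 168 kPa, so the stress path crosses the preconsolidation pressure — recompression up to σ'_p, then virgin compression beyond:
S_c = H/(1+e₀)·[C_r·log₁₀(σ'_p/σ'_0) + C_c·log₁₀(σ'_f/σ'_p)]
    = 3.3/2.15 × [0.053×log₁₀(168/147) + 0.28×log₁₀(241.89/168)]
    = 1.5349 × [0.0030736 + 0.044326] = 0.07275 m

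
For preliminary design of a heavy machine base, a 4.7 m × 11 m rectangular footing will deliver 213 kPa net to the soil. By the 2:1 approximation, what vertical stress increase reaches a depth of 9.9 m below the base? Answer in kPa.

Δσ_z ≈ 36.1 kPa

By the 2:1 method the load spreads at 1 horizontal : 2 vertical, so at depth z the loaded area has grown by z in each plan dimension:
Δσ = qBL/((B+z)(L+z)) = 213×4.7×11/((4.7+9.9)(11+9.9)) = 36.089 kPa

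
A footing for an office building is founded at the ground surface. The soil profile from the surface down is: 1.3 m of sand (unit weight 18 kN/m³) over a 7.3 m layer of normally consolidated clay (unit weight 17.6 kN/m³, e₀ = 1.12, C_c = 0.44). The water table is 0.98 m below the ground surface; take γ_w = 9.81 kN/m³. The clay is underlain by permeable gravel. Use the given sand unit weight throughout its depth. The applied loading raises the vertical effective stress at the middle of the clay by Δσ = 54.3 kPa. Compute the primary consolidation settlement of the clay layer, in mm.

Mid-depth of clay below the ground surface: z = 1.3 + 7.3/2 = 4.95 m.
Total vertical stress at mid-clay: σ_v = 18×1.3 + 17.6×3.65 = 87.64 kPa.
Pore pressure: u = 9.81×(4.95 − 0.98) = 38.946 kPa.
Initial effective stress: σ'_0 = σ_v − u = 87.64 − 38.946 = 48.694 kPa.
Final effective stress: σ'_f = σ'_0 + Δσ = 48.694 + 54.3 = 102.99 kPa.
Normally consolidated clay, so the full stress increment lies on the virgin compression line:
S_c = C_c·H/(1+e₀)·log₁₀(σ'_f/σ'_0) = 0.44×7.3/(1+1.12)×log₁₀(102.99/48.694)
    = 1.5151 × 0.32532 = 0.4929 m

S_c ≈ 493 mm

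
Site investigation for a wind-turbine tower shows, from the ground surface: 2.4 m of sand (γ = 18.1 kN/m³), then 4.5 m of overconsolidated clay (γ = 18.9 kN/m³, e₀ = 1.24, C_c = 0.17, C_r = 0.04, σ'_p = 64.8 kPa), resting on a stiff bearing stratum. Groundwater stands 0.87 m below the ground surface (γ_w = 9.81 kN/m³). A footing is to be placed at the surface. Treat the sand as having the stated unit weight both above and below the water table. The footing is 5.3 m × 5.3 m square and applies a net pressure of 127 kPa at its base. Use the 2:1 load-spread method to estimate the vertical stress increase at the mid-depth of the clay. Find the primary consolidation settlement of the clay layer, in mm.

S_c ≈ 49.9 mm

Mid-depth of clay below the ground surface: z = 2.4 + 4.5/2 = 4.65 m.
Total vertical stress at mid-clay: σ_v = 18.1×2.4 + 18.9×2.25 = 85.965 kPa.
Pore pressure: u = 9.81×(4.65 − 0.87) = 37.082 kPa.
Initial effective stress: σ'_0 = σ_v − u = 85.965 − 37.082 = 48.883 kPa.
Stress increase at mid-clay by the 2:1 spreading method:
Δσ = qBL/((B+z)(L+z)) = 127×5.3×5.3/((5.3+4.65)(5.3+4.65)) = 36.034 kPa
Final effective stress: σ'_f = 48.883 + 36.034 = 84.917 kPa.
σ'_f = 84.917 > σ'_p = 64.8 kPa, so the stress path crosses the preconsolidation pressure — recompression up to σ'_p, then virgin compression beyond:
S_c = H/(1+e₀)·[C_r·log₁₀(σ'_p/σ'_0) + C_c·log₁₀(σ'_f/σ'_p)]
    = 4.5/2.24 × [0.04×log₁₀(64.8/48.883) + 0.17×log₁₀(84.917/64.8)]
    = 2.0089 × [0.0048967 + 0.019961] = 0.04994 m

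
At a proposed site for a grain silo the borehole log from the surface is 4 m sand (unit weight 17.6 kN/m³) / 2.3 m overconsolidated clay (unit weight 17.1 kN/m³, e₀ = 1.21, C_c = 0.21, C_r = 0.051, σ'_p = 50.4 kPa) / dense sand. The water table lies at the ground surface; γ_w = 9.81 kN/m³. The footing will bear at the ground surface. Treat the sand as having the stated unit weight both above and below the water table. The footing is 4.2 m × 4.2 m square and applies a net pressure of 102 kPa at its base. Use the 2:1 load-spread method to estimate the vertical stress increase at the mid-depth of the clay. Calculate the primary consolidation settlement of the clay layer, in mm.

Mid-depth of clay below the ground surface: z = 4 + 2.3/2 = 5.15 m.
Total vertical stress at mid-clay: σ_v = 17.6×4 + 17.1×1.15 = 90.065 kPa.
Pore pressure: u = 9.81×(5.15 − 0) = 50.522 kPa.
Initial effective stress: σ'_0 = σ_v − u = 90.065 − 50.522 = 39.543 kPa.
Stress increase at mid-clay by the 2:1 spreading method:
Δσ = qBL/((B+z)(L+z)) = 102×4.2×4.2/((4.2+5.15)(4.2+5.15)) = 20.581 kPa
Final effective stress: σ'_f = 39.543 + 20.581 = 60.124 kPa.
σ'_f = 60.124 > σ'_p = 50.4 kPa, so the stress path crosses the preconsolidation pressure — recompression up to σ'_p, then virgin compression beyond:
S_c = H/(1+e₀)·[C_r·log₁₀(σ'_p/σ'_0) + C_c·log₁₀(σ'_f/σ'_p)]
    = 2.3/2.21 × [0.051×log₁₀(50.4/39.543) + 0.21×log₁₀(60.124/50.4)]
    = 1.0407 × [0.0053734 + 0.01609] = 0.02234 m

S_c ≈ 22.3 mm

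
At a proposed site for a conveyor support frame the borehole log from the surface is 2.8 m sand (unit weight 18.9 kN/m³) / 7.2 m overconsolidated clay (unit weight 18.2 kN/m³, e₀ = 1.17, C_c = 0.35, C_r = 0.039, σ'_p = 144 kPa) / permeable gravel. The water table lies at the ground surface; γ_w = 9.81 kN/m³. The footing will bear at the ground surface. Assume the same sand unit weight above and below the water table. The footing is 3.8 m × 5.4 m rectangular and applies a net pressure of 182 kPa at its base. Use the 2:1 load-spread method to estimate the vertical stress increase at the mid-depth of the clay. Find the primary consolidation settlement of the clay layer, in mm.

S_c ≈ 24.9 mm

Mid-depth of clay below the ground surface: z = 2.8 + 7.2/2 = 6.4 m.
Total vertical stress at mid-clay: σ_v = 18.9×2.8 + 18.2×3.6 = 118.44 kPa.
Pore pressure: u = 9.81×(6.4 − 0) = 62.784 kPa.
Initial effective stress: σ'_0 = σ_v − u = 118.44 − 62.784 = 55.656 kPa.
Stress increase at mid-clay by the 2:1 spreading method:
Δσ = qBL/((B+z)(L+z)) = 182×3.8×5.4/((3.8+6.4)(5.4+6.4)) = 31.029 kPa
Final effective stress: σ'_f = 55.656 + 31.029 = 86.685 kPa.
σ'_f = 86.685 ≤ σ'_p = 144 kPa, so the clay remains overconsolidated and only the recompression index applies:
S_c = C_r·H/(1+e₀)·log₁₀(σ'_f/σ'_0) = 0.039×7.2/2.17×log₁₀(86.685/55.656)
    = 0.1294 × 0.19243 = 0.0249 m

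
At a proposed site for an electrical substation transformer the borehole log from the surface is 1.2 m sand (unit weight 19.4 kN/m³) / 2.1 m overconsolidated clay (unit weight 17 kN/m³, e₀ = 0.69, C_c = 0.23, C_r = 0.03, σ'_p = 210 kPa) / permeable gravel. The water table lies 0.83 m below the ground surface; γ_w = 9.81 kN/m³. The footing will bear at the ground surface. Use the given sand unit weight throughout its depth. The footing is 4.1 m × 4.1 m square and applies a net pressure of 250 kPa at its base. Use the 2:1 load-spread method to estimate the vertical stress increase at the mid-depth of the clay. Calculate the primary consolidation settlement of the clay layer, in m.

Mid-depth of clay below the ground surface: z = 1.2 + 2.1/2 = 2.25 m.
Total vertical stress at mid-clay: σ_v = 19.4×1.2 + 17×1.05 = 41.13 kPa.
Pore pressure: u = 9.81×(2.25 − 0.83) = 13.93 kPa.
Initial effective stress: σ'_0 = σ_v − u = 41.13 − 13.93 = 27.2 kPa.
Stress increase at mid-clay by the 2:1 spreading method:
Δσ = qBL/((B+z)(L+z)) = 250×4.1×4.1/((4.1+2.25)(4.1+2.25)) = 104.22 kPa
Final effective stress: σ'_f = 27.2 + 104.22 = 131.42 kPa.
σ'_f = 131.42 ≤ σ'_p = 210 kPa, so the clay remains overconsolidated and only the recompression index applies:
S_c = C_r·H/(1+e₀)·log₁₀(σ'_f/σ'_0) = 0.03×2.1/1.69×log₁₀(131.42/27.2)
    = 0.037278 × 0.68409 = 0.0255 m

S_c ≈ 0.0255 m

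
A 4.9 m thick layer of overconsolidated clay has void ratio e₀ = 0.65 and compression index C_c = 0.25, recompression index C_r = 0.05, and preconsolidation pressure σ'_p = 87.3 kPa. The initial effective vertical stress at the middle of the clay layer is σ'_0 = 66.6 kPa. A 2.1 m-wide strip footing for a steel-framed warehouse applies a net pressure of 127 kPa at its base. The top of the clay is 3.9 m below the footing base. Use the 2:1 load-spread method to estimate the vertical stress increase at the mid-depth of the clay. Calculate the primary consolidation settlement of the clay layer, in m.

S_c ≈ 0.0553 m

Mid-depth of clay below the footing base: z = 3.9 + 4.9/2 = 6.35 m.
Stress increase at mid-clay by the 2:1 spreading method:
Δσ = qB/(B+z) = 127×2.1/(2.1+6.35) = 31.562 kPa
Final effective stress: σ'_f = 66.6 + 31.562 = 98.162 kPa.
σ'_f = 98.162 > σ'_p = 87.3 kPa, so the stress path crosses the preconsolidation pressure — recompression up to σ'_p, then virgin compression beyond:
S_c = H/(1+e₀)·[C_r·log₁₀(σ'_p/σ'_0) + C_c·log₁₀(σ'_f/σ'_p)]
    = 4.9/1.65 × [0.05×log₁₀(87.3/66.6) + 0.25×log₁₀(98.162/87.3)]
    = 2.9697 × [0.005877 + 0.012732] = 0.05526 m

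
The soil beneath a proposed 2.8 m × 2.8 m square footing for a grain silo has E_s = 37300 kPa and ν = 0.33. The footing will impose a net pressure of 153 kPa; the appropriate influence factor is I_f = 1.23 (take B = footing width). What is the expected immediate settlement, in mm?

Immediate (elastic) settlement: S_e = q·B·(1−ν²)/E_s · I_f.
S_e = 153 × 2.8 × (1 − 0.33²) / 37300 × 1.23
    = 153 × 2.8 × 0.8911 / 37300 × 1.23
    = 0.01259 m = 12.59 mm

S_e ≈ 12.6 mm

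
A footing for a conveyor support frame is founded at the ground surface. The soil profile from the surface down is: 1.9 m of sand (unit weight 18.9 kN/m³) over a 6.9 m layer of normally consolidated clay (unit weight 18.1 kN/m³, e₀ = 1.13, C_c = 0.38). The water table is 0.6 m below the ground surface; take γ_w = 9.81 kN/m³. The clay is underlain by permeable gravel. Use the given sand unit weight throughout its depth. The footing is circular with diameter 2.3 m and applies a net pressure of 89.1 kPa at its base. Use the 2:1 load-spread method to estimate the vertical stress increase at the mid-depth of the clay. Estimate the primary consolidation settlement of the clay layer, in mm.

S_c ≈ 77.3 mm

Mid-depth of clay below the ground surface: z = 1.9 + 6.9/2 = 5.35 m.
Total vertical stress at mid-clay: σ_v = 18.9×1.9 + 18.1×3.45 = 98.355 kPa.
Pore pressure: u = 9.81×(5.35 − 0.6) = 46.598 kPa.
Initial effective stress: σ'_0 = σ_v − u = 98.355 − 46.598 = 51.757 kPa.
Stress increase at mid-clay by the 2:1 spreading method:
Δσ ≈ qD²/(D+z)² = 89.1×2.3²/(2.3+5.35)² = 8.054 kPa
Final effective stress: σ'_f = σ'_0 + Δσ = 51.757 + 8.054 = 59.811 kPa.
Normally consolidated clay, so the full stress increment lies on the virgin compression line:
S_c = C_c·H/(1+e₀)·log₁₀(σ'_f/σ'_0) = 0.38×6.9/(1+1.13)×log₁₀(59.811/51.757)
    = 1.231 × 0.062812 = 0.07732 m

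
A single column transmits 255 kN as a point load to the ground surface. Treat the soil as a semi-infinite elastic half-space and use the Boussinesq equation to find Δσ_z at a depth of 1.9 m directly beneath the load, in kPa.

Boussinesq vertical stress below a point load on an elastic half-space:
Δσ_z = 3P/(2πz²) · [1 + (r/z)²]^(−5/2)
r/z = 0/1.9 = 0; [1+(r/z)²]^(−5/2) = 1.
Δσ_z = 3×255/(2π×1.9²) × 1 = 33.727 × 1 = 33.73 kPa

Δσ_z ≈ 33.7 kPa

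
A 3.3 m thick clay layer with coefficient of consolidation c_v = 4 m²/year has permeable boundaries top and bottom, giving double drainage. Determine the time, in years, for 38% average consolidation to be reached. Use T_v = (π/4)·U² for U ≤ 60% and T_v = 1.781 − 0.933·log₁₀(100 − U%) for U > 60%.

t ≈ 0.0772 years

Drainage path length: H_d = H/2 = 1.65 m (double drainage).
U ≤ 60%: T_v = (π/4)·U² = (π/4)×0.38² = 0.11341.
t = T_v·H_d²/c_v = 0.11341×1.65²/4 = 0.07719 years.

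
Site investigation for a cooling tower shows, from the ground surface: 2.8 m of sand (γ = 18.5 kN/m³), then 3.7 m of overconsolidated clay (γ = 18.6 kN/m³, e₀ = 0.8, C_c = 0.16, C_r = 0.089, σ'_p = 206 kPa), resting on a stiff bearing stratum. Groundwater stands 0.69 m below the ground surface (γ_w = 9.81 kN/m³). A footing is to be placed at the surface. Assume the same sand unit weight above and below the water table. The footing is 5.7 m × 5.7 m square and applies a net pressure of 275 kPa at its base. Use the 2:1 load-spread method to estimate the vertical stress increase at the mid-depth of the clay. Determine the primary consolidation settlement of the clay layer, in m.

Mid-depth of clay below the ground surface: z = 2.8 + 3.7/2 = 4.65 m.
Total vertical stress at mid-clay: σ_v = 18.5×2.8 + 18.6×1.85 = 86.21 kPa.
Pore pressure: u = 9.81×(4.65 − 0.69) = 38.848 kPa.
Initial effective stress: σ'_0 = σ_v − u = 86.21 − 38.848 = 47.362 kPa.
Stress increase at mid-clay by the 2:1 spreading method:
Δσ = qBL/((B+z)(L+z)) = 275×5.7×5.7/((5.7+4.65)(5.7+4.65)) = 83.407 kPa
Final effective stress: σ'_f = 47.362 + 83.407 = 130.77 kPa.
σ'_f = 130.77 ≤ σ'_p = 206 kPa, so the clay remains overconsolidated and only the recompression index applies:
S_c = C_r·H/(1+e₀)·log₁₀(σ'_f/σ'_0) = 0.089×3.7/1.8×log₁₀(130.77/47.362)
    = 0.18295 × 0.44108 = 0.08069 m

S_c ≈ 0.0807 m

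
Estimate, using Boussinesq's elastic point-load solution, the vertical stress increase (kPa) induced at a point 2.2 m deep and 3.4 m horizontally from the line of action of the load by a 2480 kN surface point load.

Boussinesq vertical stress below a point load on an elastic half-space:
Δσ_z = 3P/(2πz²) · [1 + (r/z)²]^(−5/2)
r/z = 3.4/2.2 = 1.5455; [1+(r/z)²]^(−5/2) = 0.047316.
Δσ_z = 3×2480/(2π×2.2²) × 0.047316 = 244.65 × 0.047316 = 11.58 kPa

Δσ_z ≈ 11.6 kPa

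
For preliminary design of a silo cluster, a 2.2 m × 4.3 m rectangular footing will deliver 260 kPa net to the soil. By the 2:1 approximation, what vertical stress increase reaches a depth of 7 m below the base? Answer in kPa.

By the 2:1 method the load spreads at 1 horizontal : 2 vertical, so at depth z the loaded area has grown by z in each plan dimension:
Δσ = qBL/((B+z)(L+z)) = 260×2.2×4.3/((2.2+7)(4.3+7)) = 23.659 kPa

Δσ_z ≈ 23.7 kPa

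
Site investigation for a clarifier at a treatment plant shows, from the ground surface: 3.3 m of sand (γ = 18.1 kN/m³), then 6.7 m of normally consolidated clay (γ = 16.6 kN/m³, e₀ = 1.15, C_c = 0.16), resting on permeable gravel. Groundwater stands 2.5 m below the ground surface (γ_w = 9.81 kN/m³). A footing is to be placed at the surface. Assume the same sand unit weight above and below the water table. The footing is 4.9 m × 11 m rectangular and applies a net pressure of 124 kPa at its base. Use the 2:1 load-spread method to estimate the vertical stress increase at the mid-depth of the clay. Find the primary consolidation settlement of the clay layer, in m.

Mid-depth of clay below the ground surface: z = 3.3 + 6.7/2 = 6.65 m.
Total vertical stress at mid-clay: σ_v = 18.1×3.3 + 16.6×3.35 = 115.34 kPa.
Pore pressure: u = 9.81×(6.65 − 2.5) = 40.712 kPa.
Initial effective stress: σ'_0 = σ_v − u = 115.34 − 40.712 = 74.628 kPa.
Stress increase at mid-clay by the 2:1 spreading method:
Δσ = qBL/((B+z)(L+z)) = 124×4.9×11/((4.9+6.65)(11+6.65)) = 32.786 kPa
Final effective stress: σ'_f = σ'_0 + Δσ = 74.628 + 32.786 = 107.41 kPa.
Normally consolidated clay, so the full stress increment lies on the virgin compression line:
S_c = C_c·H/(1+e₀)·log₁₀(σ'_f/σ'_0) = 0.16×6.7/(1+1.15)×log₁₀(107.41/74.628)
    = 0.4986 × 0.15814 = 0.07885 m

S_c ≈ 0.0788 m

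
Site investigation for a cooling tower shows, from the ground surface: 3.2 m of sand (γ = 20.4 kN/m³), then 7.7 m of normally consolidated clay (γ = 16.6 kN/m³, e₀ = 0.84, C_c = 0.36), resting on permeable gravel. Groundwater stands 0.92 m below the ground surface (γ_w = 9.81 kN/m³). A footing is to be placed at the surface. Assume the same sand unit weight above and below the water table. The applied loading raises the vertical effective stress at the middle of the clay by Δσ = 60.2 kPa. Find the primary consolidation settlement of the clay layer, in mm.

Mid-depth of clay below the ground surface: z = 3.2 + 7.7/2 = 7.05 m.
Total vertical stress at mid-clay: σ_v = 20.4×3.2 + 16.6×3.85 = 129.19 kPa.
Pore pressure: u = 9.81×(7.05 − 0.92) = 60.135 kPa.
Initial effective stress: σ'_0 = σ_v − u = 129.19 − 60.135 = 69.055 kPa.
Final effective stress: σ'_f = σ'_0 + Δσ = 69.055 + 60.2 = 129.25 kPa.
Normally consolidated clay, so the full stress increment lies on the virgin compression line:
S_c = C_c·H/(1+e₀)·log₁₀(σ'_f/σ'_0) = 0.36×7.7/(1+0.84)×log₁₀(129.25/69.055)
    = 1.5065 × 0.27224 = 0.4101 m

S_c ≈ 410 mm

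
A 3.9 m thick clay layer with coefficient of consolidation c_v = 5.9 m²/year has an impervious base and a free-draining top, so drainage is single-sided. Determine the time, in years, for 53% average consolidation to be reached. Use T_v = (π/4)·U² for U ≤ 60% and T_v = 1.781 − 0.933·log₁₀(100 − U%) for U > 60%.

t ≈ 0.569 years

Drainage path length: H_d = H = 3.9 m (single drainage).
U ≤ 60%: T_v = (π/4)·U² = (π/4)×0.53² = 0.22062.
t = T_v·H_d²/c_v = 0.22062×3.9²/5.9 = 0.5688 years.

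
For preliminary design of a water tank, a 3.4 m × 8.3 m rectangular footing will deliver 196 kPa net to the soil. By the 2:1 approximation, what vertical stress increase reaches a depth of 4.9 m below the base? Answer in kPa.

Δσ_z ≈ 50.5 kPa

By the 2:1 method the load spreads at 1 horizontal : 2 vertical, so at depth z the loaded area has grown by z in each plan dimension:
Δσ = qBL/((B+z)(L+z)) = 196×3.4×8.3/((3.4+4.9)(8.3+4.9)) = 50.485 kPa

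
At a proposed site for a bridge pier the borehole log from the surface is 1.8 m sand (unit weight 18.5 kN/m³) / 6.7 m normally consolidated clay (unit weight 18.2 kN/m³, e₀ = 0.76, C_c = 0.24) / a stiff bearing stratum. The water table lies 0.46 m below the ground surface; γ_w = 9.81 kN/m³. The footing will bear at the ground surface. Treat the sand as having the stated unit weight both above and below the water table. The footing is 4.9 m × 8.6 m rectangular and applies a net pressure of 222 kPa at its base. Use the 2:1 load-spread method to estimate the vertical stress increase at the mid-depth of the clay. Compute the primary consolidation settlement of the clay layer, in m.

S_c ≈ 0.348 m

Mid-depth of clay below the ground surface: z = 1.8 + 6.7/2 = 5.15 m.
Total vertical stress at mid-clay: σ_v = 18.5×1.8 + 18.2×3.35 = 94.27 kPa.
Pore pressure: u = 9.81×(5.15 − 0.46) = 46.009 kPa.
Initial effective stress: σ'_0 = σ_v − u = 94.27 − 46.009 = 48.261 kPa.
Stress increase at mid-clay by the 2:1 spreading method:
Δσ = qBL/((B+z)(L+z)) = 222×4.9×8.6/((4.9+5.15)(8.6+5.15)) = 67.698 kPa
Final effective stress: σ'_f = σ'_0 + Δσ = 48.261 + 67.698 = 115.96 kPa.
Normally consolidated clay, so the full stress increment lies on the virgin compression line:
S_c = C_c·H/(1+e₀)·log₁₀(σ'_f/σ'_0) = 0.24×6.7/(1+0.76)×log₁₀(115.96/48.261)
    = 0.91364 × 0.38071 = 0.3478 m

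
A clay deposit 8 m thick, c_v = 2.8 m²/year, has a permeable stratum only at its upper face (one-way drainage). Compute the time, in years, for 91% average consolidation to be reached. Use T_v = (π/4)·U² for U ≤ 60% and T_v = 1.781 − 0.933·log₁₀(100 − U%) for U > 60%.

t ≈ 20.4 years

Drainage path length: H_d = H = 8 m (single drainage).
U > 60%: T_v = 1.781 − 0.933·log₁₀(100 − 91) = 0.89069.
t = T_v·H_d²/c_v = 0.89069×8²/2.8 = 20.36 years.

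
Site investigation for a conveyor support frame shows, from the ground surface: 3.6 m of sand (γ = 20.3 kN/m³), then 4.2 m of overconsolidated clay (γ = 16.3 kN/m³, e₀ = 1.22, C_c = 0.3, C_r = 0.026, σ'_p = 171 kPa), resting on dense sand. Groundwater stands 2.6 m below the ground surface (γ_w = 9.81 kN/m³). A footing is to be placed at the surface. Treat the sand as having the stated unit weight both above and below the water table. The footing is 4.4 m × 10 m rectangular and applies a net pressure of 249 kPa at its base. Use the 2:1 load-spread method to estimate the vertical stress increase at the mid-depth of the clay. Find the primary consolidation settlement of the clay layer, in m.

S_c ≈ 0.0137 m

Mid-depth of clay below the ground surface: z = 3.6 + 4.2/2 = 5.7 m.
Total vertical stress at mid-clay: σ_v = 20.3×3.6 + 16.3×2.1 = 107.31 kPa.
Pore pressure: u = 9.81×(5.7 − 2.6) = 30.411 kPa.
Initial effective stress: σ'_0 = σ_v − u = 107.31 − 30.411 = 76.899 kPa.
Stress increase at mid-clay by the 2:1 spreading method:
Δσ = qBL/((B+z)(L+z)) = 249×4.4×10/((4.4+5.7)(10+5.7)) = 69.093 kPa
Final effective stress: σ'_f = 76.899 + 69.093 = 145.99 kPa.
σ'_f = 145.99 ≤ σ'_p = 171 kPa, so the clay remains overconsolidated and only the recompression index applies:
S_c = C_r·H/(1+e₀)·log₁₀(σ'_f/σ'_0) = 0.026×4.2/2.22×log₁₀(145.99/76.899)
    = 0.049189 × 0.2784 = 0.01369 m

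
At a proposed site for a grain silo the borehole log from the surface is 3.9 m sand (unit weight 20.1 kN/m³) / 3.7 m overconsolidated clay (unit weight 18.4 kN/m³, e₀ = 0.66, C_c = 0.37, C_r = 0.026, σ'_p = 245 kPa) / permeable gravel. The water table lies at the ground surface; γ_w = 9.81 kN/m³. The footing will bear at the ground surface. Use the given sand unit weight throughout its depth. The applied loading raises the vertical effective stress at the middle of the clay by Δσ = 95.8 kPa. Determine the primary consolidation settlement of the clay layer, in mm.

Mid-depth of clay below the ground surface: z = 3.9 + 3.7/2 = 5.75 m.
Total vertical stress at mid-clay: σ_v = 20.1×3.9 + 18.4×1.85 = 112.43 kPa.
Pore pressure: u = 9.81×(5.75 − 0) = 56.408 kPa.
Initial effective stress: σ'_0 = σ_v − u = 112.43 − 56.408 = 56.022 kPa.
Final effective stress: σ'_f = 56.022 + 95.8 = 151.82 kPa.
σ'_f = 151.82 ≤ σ'_p = 245 kPa, so the clay remains overconsolidated and only the recompression index applies:
S_c = C_r·H/(1+e₀)·log₁₀(σ'_f/σ'_0) = 0.026×3.7/1.66×log₁₀(151.82/56.022)
    = 0.057951 × 0.43297 = 0.02509 m

S_c ≈ 25.1 mm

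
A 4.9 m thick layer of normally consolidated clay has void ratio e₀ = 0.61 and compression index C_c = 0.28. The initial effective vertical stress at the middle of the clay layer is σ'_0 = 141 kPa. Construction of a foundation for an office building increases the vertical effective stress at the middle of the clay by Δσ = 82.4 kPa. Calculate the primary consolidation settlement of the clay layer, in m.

S_c ≈ 0.17 m

Final effective stress: σ'_f = σ'_0 + Δσ = 141 + 82.4 = 223.4 kPa.
Normally consolidated clay, so the full stress increment lies on the virgin compression line:
S_c = C_c·H/(1+e₀)·log₁₀(σ'_f/σ'_0) = 0.28×4.9/(1+0.61)×log₁₀(223.4/141)
    = 0.85217 × 0.19986 = 0.1703 m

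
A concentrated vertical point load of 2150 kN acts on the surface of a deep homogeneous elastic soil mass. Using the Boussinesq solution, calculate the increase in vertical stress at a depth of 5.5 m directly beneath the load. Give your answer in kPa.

Boussinesq vertical stress below a point load on an elastic half-space:
Δσ_z = 3P/(2πz²) · [1 + (r/z)²]^(−5/2)
r/z = 0/5.5 = 0; [1+(r/z)²]^(−5/2) = 1.
Δσ_z = 3×2150/(2π×5.5²) × 1 = 33.936 × 1 = 33.94 kPa

Δσ_z ≈ 33.9 kPa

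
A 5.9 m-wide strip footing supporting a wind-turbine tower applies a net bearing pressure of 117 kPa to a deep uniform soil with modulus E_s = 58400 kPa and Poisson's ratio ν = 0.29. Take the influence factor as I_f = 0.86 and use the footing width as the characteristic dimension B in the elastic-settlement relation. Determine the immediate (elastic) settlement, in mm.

S_e ≈ 9.31 mm

Immediate (elastic) settlement: S_e = q·B·(1−ν²)/E_s · I_f.
S_e = 117 × 5.9 × (1 − 0.29²) / 58400 × 0.86
    = 117 × 5.9 × 0.9159 / 58400 × 0.86
    = 0.00931 m = 9.31 mm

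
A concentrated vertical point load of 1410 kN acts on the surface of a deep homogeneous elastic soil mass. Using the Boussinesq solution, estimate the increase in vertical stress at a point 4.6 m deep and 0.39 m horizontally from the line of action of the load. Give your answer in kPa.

Δσ_z ≈ 31.3 kPa

Boussinesq vertical stress below a point load on an elastic half-space:
Δσ_z = 3P/(2πz²) · [1 + (r/z)²]^(−5/2)
r/z = 0.39/4.6 = 0.084783; [1+(r/z)²]^(−5/2) = 0.98225.
Δσ_z = 3×1410/(2π×4.6²) × 0.98225 = 31.816 × 0.98225 = 31.25 kPa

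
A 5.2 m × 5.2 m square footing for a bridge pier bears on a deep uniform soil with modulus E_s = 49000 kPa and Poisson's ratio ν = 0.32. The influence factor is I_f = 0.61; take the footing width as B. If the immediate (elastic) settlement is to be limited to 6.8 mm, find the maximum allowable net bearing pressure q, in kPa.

q ≈ 117 kPa

S_e = q·B·(1−ν²)/E_s · I_f  ⇒  q = S_e·E_s / (B·(1−ν²)·I_f).
q = 0.0068 × 49000 / (5.2 × 0.8976 × 0.61) = 117 kPa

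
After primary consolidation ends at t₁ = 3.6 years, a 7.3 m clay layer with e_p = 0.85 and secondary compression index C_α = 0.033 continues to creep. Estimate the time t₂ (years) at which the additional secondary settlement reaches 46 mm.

S_s = C_α·H/(1+e_p)·log₁₀(t₂/t₁) ⇒ log₁₀(t₂/t₁) = S_s·(1+e_p)/(C_α·H).
log₁₀(t₂/t₁) = 0.046 × (1+0.85) / (0.033×7.3) = 0.3533
t₂ = t₁ × 10^0.3533 = 3.6 × 2.256 = 8.12 years

t₂ ≈ 8.12 years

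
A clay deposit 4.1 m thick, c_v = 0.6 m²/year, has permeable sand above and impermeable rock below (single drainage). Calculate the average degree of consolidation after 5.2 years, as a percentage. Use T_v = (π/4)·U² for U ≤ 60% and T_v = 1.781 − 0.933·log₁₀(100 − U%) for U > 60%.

U ≈ 48.6 %

Drainage path length: H_d = H = 4.1 m (single drainage).
T_v = c_v·t/H_d² = 0.6×5.2/4.1² = 0.1856.
T_v = 0.1856 corresponds to the U ≤ 60% branch:
U = √(4T_v/π) = 0.4861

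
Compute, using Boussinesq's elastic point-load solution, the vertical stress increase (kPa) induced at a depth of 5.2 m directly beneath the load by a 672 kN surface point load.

Δσ_z ≈ 11.9 kPa

Boussinesq vertical stress below a point load on an elastic half-space:
Δσ_z = 3P/(2πz²) · [1 + (r/z)²]^(−5/2)
r/z = 0/5.2 = 0; [1+(r/z)²]^(−5/2) = 1.
Δσ_z = 3×672/(2π×5.2²) × 1 = 11.866 × 1 = 11.87 kPa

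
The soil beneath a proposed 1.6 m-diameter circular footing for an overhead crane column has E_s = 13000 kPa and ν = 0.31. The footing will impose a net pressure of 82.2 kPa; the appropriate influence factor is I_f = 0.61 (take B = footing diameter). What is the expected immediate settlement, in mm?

Immediate (elastic) settlement: S_e = q·B·(1−ν²)/E_s · I_f.
S_e = 82.2 × 1.6 × (1 − 0.31²) / 13000 × 0.61
    = 82.2 × 1.6 × 0.9039 / 13000 × 0.61
    = 0.005578 m = 5.578 mm

S_e ≈ 5.58 mm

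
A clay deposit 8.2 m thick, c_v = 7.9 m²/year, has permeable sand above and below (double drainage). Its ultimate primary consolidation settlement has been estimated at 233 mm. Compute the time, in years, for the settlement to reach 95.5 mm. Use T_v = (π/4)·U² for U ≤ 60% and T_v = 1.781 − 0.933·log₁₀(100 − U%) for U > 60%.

t ≈ 0.281 years

Drainage path length: H_d = H/2 = 4.1 m (double drainage).
U = S(t)/S_ult = 95.5/233 = 0.4099.
U ≤ 60%: T_v = (π/4)·U² = (π/4)×0.40987² = 0.13194.
t = T_v·H_d²/c_v = 0.13194×4.1²/7.9 = 0.2807 years.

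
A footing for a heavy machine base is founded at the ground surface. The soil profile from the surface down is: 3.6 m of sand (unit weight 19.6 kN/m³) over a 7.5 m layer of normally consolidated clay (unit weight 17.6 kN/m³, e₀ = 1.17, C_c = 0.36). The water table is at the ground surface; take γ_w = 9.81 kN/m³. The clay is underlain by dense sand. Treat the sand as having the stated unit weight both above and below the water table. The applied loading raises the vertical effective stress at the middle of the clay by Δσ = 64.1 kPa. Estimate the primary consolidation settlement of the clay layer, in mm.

Mid-depth of clay below the ground surface: z = 3.6 + 7.5/2 = 7.35 m.
Total vertical stress at mid-clay: σ_v = 19.6×3.6 + 17.6×3.75 = 136.56 kPa.
Pore pressure: u = 9.81×(7.35 − 0) = 72.103 kPa.
Initial effective stress: σ'_0 = σ_v − u = 136.56 − 72.103 = 64.457 kPa.
Final effective stress: σ'_f = σ'_0 + Δσ = 64.457 + 64.1 = 128.56 kPa.
Normally consolidated clay, so the full stress increment lies on the virgin compression line:
S_c = C_c·H/(1+e₀)·log₁₀(σ'_f/σ'_0) = 0.36×7.5/(1+1.17)×log₁₀(128.56/64.457)
    = 1.2442 × 0.29984 = 0.3731 m

S_c ≈ 373 mm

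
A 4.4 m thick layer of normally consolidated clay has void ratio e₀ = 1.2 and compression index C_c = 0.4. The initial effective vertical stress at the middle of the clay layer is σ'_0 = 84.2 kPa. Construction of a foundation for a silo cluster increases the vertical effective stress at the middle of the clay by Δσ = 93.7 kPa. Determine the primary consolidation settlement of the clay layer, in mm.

Final effective stress: σ'_f = σ'_0 + Δσ = 84.2 + 93.7 = 177.9 kPa.
Normally consolidated clay, so the full stress increment lies on the virgin compression line:
S_c = C_c·H/(1+e₀)·log₁₀(σ'_f/σ'_0) = 0.4×4.4/(1+1.2)×log₁₀(177.9/84.2)
    = 0.8 × 0.32486 = 0.2599 m

S_c ≈ 260 mm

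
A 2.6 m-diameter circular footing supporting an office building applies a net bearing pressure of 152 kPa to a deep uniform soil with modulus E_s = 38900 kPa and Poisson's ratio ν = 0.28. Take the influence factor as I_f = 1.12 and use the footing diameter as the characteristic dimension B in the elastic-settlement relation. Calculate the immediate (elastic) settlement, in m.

Immediate (elastic) settlement: S_e = q·B·(1−ν²)/E_s · I_f.
S_e = 152 × 2.6 × (1 − 0.28²) / 38900 × 1.12
    = 152 × 2.6 × 0.9216 / 38900 × 1.12
    = 0.01049 m

S_e ≈ 0.0105 m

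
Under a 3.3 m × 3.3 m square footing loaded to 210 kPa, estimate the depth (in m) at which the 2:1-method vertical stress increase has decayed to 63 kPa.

z ≈ 2.72 m

2:1 spreading — at depth z the loaded area has grown by z in each plan dimension:
qB²/(B+z)² = Δσ_z ⇒ z = B(√(q/Δσ_z) − 1) = 3.3×(√(210/63) − 1) = 2.725 m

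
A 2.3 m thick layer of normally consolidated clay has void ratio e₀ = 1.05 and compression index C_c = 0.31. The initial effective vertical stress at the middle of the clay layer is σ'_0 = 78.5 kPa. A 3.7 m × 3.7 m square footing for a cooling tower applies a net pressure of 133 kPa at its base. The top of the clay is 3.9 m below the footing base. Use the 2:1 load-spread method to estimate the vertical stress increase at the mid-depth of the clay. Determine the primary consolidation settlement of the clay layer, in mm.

S_c ≈ 40 mm

Mid-depth of clay below the footing base: z = 3.9 + 2.3/2 = 5.05 m.
Stress increase at mid-clay by the 2:1 spreading method:
Δσ = qBL/((B+z)(L+z)) = 133×3.7×3.7/((3.7+5.05)(3.7+5.05)) = 23.781 kPa
Final effective stress: σ'_f = σ'_0 + Δσ = 78.5 + 23.781 = 102.28 kPa.
Normally consolidated clay, so the full stress increment lies on the virgin compression line:
S_c = C_c·H/(1+e₀)·log₁₀(σ'_f/σ'_0) = 0.31×2.3/(1+1.05)×log₁₀(102.28/78.5)
    = 0.3478 × 0.11492 = 0.03997 m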